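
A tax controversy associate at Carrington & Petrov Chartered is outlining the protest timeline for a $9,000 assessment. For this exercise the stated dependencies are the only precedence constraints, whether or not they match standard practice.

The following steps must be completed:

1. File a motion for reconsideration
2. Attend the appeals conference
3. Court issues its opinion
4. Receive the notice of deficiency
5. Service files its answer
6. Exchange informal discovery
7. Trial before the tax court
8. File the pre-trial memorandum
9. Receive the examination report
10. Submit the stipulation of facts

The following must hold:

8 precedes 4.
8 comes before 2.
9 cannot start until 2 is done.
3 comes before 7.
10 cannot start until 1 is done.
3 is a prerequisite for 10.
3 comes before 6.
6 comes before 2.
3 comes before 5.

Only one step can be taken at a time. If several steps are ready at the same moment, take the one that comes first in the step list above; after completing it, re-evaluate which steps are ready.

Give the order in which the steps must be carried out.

1 → 3 → 5 → 6 → 7 → 8 → 2 → 4 → 9 → 10

1, 3 and 8 have no prerequisites; 1 is listed earlier, so 1 is first.
3 and 8 are both available; 3 is listed earlier → 3.
Ready: 5, 6, 7, 8 and 10. 5 is listed earlier → 5.
6, 7, 8 and 10 are all available; 6 is listed earlier → 6.
Ready: 7, 8 and 10. 7 is listed earlier → 7.
Now 8 and 10 have their prerequisites met. 8 is listed earlier, so 8 next.
Now 2, 4 and 10 have their prerequisites met. 2 is listed earlier, so 2 next.
9 now also ready, so the ready set is {4, 9, 10}; 4 is listed earlier → 4.
Now 9 and 10 have their prerequisites met. 9 is listed earlier, so 9 next.
Next only 10 has its prerequisites met → 10.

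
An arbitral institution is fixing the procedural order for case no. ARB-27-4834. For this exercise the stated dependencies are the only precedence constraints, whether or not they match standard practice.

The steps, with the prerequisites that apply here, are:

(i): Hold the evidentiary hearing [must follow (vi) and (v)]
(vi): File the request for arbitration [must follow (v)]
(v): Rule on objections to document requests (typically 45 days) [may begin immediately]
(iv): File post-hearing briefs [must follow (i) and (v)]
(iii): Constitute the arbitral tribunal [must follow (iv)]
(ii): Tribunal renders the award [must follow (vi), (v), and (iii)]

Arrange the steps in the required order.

(v) → (vi) → (i) → (iv) → (iii) → (ii)

Only (v) has no prerequisites, so it is first.
(vi) needed (v), now all done → (vi).
That leaves (i) as the only ready step → (i).
(iv) needed (i) and (v), now all done → (iv).
That leaves (iii) as the only ready step → (iii).
(ii) needed (vi), (v) and (iii), now all done → (ii).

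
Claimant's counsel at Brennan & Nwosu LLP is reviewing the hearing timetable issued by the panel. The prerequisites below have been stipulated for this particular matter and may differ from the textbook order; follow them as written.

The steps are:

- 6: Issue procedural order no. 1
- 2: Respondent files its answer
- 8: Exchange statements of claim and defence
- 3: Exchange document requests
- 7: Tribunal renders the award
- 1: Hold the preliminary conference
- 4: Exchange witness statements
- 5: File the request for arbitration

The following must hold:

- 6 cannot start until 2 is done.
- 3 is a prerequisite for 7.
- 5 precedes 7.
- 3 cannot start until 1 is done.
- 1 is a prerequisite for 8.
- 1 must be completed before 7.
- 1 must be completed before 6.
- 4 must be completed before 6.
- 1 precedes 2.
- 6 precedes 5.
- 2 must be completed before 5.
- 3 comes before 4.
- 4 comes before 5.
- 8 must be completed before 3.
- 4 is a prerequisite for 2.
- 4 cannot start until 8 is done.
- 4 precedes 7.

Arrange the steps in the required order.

Only 1 has no prerequisites, so it is first.
8 is the only step now ready → 8.
3 needed 8 and 1, now all done → 3.
4 needed 8 and 3, now all done → 4.
Next only 2 has its prerequisites met → 2.
6 is the only step now ready → 6.
5 needed 6, 2 and 4, now all done → 5.
7 is the only step now ready → 7.

1 8 3 4 2 6 5 7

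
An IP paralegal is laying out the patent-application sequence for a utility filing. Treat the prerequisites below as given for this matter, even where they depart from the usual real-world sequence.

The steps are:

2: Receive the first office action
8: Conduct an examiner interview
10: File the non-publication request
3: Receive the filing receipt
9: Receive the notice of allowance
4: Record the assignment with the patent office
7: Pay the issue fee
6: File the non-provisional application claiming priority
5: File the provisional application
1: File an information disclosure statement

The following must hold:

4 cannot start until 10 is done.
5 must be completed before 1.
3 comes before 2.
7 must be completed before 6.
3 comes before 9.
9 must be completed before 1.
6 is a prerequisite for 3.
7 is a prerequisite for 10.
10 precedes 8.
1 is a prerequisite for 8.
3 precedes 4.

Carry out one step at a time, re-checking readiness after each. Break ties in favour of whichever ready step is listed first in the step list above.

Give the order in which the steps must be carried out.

7, 10, 6, 3, 2, 9, 4, 5, 1, 8

7 and 5 have no prerequisites; 7 is listed earlier, so 7 is first.
Ready: 10, 6 and 5. 10 is listed earlier → 10.
Ready: 6 and 5. 6 is listed earlier → 6.
Now 3 and 5 have their prerequisites met. 3 is listed earlier, so 3 next.
Ready: 2, 9, 4 and 5. 2 is listed earlier → 2.
9, 4 and 5 are all available; 9 is listed earlier → 9.
4 and 5 are both available; 4 is listed earlier → 4.
5 is the only step now ready → 5.
1 is the only step now ready → 1.
8 needed 10 and 1, now all done → 8.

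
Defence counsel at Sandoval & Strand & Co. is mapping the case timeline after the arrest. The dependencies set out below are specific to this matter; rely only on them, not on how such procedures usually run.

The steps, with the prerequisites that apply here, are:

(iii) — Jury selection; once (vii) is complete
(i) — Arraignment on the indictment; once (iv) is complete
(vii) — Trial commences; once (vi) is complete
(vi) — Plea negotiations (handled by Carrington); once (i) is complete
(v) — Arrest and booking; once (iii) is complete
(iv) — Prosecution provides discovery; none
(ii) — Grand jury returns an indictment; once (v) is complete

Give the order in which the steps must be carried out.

(iv) is the only step with nothing outstanding, so it goes first.
(i) needed (iv), now all done → (i).
(vi) needed (i), now all done → (vi).
(vii) needed (vi), now all done → (vii).
(iii) needed (vii), now all done → (iii).
(v) needed (iii), now all done → (v).
That leaves (ii) as the only ready step → (ii).

(iv), (i), (vi), (vii), (iii), (v), (ii)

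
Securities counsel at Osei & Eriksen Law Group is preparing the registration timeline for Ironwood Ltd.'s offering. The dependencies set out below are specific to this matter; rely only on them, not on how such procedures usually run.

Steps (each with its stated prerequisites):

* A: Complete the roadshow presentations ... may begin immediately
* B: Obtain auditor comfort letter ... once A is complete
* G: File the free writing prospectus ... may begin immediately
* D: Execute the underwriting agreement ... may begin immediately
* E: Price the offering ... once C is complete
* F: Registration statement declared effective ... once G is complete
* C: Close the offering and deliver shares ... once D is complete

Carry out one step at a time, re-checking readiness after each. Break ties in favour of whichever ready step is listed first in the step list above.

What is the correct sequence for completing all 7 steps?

A, G and D have no prerequisites; A is listed earlier, so A is first.
B now also ready, so the ready set is {B, G, D}; B is listed earlier → B.
G and D are both available; G is listed earlier → G.
F now also ready, so the ready set is {D, F}; D is listed earlier → D.
C now also ready, so the ready set is {F, C}; F is listed earlier → F.
C needed D, now all done → C.
That leaves E as the only ready step → E.

A → B → G → D → F → C → E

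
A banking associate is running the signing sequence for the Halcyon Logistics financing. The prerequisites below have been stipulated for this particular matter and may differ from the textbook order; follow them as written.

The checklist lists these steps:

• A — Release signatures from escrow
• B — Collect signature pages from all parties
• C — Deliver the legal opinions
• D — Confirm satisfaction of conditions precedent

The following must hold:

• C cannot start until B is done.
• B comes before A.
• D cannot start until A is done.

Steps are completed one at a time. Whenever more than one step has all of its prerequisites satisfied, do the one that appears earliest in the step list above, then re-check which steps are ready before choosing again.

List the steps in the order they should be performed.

B, A, C, D

Only B has no prerequisites, so it is first.
Now A and C have their prerequisites met. A is listed earlier, so A next.
D now also ready, so the ready set is {C, D}; C is listed earlier → C.
That leaves D as the only ready step → D.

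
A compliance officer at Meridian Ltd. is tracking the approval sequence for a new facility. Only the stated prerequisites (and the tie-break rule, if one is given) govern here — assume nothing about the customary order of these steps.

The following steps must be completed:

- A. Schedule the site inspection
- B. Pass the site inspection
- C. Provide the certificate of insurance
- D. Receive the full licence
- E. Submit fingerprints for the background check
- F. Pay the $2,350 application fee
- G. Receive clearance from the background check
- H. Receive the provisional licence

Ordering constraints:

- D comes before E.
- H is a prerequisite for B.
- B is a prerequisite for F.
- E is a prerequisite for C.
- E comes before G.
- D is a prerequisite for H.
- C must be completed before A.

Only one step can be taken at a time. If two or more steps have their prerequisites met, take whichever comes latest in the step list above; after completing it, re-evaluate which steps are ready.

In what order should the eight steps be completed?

D, H, E, G, C, B, F, A

D has no prerequisites → D first.
Ready: H and E. H is listed later → H.
Ready: E and B. E is listed later → E.
G and C now also ready, so the ready set is {G, C, B}; G is listed later → G.
C and B are both available; C is listed later → C.
A now also ready, so the ready set is {B, A}; B is listed later → B.
Ready: F and A. F is listed later → F.
Next only A has its prerequisites met → A.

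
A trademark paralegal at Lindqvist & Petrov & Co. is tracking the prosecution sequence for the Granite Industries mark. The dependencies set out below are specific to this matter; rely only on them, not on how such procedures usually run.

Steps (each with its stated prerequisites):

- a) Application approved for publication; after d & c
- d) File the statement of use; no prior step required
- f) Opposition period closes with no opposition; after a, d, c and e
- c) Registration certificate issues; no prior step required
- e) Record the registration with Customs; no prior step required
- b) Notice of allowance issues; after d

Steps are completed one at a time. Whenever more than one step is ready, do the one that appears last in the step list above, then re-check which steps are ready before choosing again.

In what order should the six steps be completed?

e, c and d have no prerequisites; e is listed later, so e is first.
c and d are both available; c is listed later → c.
Next only d has its prerequisites met → d.
Now b and a have their prerequisites met. b is listed later, so b next.
a is the only step now ready → a.
Next only f has its prerequisites met → f.

e, c, d, b, a, f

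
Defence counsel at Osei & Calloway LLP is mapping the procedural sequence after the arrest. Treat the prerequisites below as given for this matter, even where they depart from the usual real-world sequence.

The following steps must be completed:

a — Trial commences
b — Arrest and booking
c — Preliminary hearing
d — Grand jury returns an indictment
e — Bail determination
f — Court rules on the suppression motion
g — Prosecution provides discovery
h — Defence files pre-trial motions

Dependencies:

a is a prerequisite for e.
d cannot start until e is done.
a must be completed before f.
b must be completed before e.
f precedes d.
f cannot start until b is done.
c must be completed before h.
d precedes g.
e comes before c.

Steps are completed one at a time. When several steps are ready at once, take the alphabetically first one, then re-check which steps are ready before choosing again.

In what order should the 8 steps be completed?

a and b have no prerequisites; a has the earlier label, so a is first.
Next only b has its prerequisites met → b.
Now e and f have their prerequisites met. e has the earlier label, so e next.
Now c and f have their prerequisites met. c has the earlier label, so c next.
Now f and h have their prerequisites met. f has the earlier label, so f next.
d now also ready, so the ready set is {d, h}; d has the earlier label → d.
Ready: g and h. g has the earlier label → g.
h needed c, now all done → h.

a, b, e, c, f, d, g, h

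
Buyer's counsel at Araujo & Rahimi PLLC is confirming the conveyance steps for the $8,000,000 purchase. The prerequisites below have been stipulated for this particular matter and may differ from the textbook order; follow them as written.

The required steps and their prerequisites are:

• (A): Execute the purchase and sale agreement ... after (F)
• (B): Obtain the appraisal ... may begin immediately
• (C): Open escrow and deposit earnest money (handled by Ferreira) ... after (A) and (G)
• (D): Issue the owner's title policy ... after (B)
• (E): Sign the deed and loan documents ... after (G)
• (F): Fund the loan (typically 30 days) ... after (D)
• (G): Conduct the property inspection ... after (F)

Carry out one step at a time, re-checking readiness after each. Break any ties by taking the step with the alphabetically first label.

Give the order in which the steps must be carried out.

(B) is the only step with nothing outstanding, so it goes first.
(D) needed (B), now all done → (D).
(F) needed (D), now all done → (F).
Now (A) and (G) have their prerequisites met. (A) has the earlier label, so (A) next.
Next only (G) has its prerequisites met → (G).
Ready: (C) and (E). (C) has the earlier label → (C).
(E) is the only step now ready → (E).

(B), (D), (F), (A), (G), (C), (E)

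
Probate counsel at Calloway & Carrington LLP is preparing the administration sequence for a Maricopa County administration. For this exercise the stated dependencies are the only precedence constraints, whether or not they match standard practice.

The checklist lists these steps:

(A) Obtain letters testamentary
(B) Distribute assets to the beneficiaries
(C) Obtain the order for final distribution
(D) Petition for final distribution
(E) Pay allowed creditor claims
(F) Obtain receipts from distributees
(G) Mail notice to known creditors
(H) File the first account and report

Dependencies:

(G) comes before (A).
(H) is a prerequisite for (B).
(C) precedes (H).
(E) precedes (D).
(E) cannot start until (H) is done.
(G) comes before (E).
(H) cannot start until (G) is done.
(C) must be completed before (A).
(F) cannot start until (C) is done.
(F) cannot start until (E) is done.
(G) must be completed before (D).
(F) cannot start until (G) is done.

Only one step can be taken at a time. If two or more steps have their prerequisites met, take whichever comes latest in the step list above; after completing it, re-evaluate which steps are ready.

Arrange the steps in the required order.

Nothing is required for (G) and (C). (G) is listed later → (G) first.
That leaves (C) as the only ready step → (C).
Ready: (H) and (A). (H) is listed later → (H).
(E) and (B) now also ready, so the ready set is {(E), (B), (A)}; (E) is listed later → (E).
(F) and (D) now also ready, so the ready set is {(F), (D), (B), (A)}; (F) is listed later → (F).
Ready: (D), (B) and (A). (D) is listed later → (D).
Ready: (B) and (A). (B) is listed later → (B).
Next only (A) has its prerequisites met → (A).

(G) (C) (H) (E) (F) (D) (B) (A)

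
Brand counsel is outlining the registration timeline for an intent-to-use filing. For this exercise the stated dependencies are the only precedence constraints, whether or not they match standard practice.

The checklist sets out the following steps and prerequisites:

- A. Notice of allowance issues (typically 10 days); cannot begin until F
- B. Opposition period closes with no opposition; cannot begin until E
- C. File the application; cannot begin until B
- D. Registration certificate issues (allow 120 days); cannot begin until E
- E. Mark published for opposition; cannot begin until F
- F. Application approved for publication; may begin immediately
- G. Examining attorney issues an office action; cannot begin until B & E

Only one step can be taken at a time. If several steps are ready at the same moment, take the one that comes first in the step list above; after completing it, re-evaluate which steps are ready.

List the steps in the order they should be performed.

F A E B C D G

Only F has no prerequisites, so it is first.
A and E are both available; A is listed earlier → A.
Next only E has its prerequisites met → E.
B and D are both available; B is listed earlier → B.
C and G now also ready, so the ready set is {C, D, G}; C is listed earlier → C.
Now D and G have their prerequisites met. D is listed earlier, so D next.
G needed B and E, now all done → G.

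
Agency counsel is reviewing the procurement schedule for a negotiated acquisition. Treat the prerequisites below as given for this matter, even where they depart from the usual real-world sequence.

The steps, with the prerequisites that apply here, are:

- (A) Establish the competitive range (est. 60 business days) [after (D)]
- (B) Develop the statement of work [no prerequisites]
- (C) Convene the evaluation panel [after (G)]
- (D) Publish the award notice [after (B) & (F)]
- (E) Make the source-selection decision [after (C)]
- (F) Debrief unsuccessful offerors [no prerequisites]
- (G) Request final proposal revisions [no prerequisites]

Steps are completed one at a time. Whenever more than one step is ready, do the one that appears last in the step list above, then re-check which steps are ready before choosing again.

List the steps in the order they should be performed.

(G) → (F) → (C) → (E) → (B) → (D) → (A)

(G), (F) and (B) have no prerequisites; (G) is listed later, so (G) is first.
(C) now also ready, so the ready set is {(F), (C), (B)}; (F) is listed later → (F).
(C) and (B) are both available; (C) is listed later → (C).
(E) and (B) are both available; (E) is listed later → (E).
That leaves (B) as the only ready step → (B).
Next only (D) has its prerequisites met → (D).
(A) is the only step now ready → (A).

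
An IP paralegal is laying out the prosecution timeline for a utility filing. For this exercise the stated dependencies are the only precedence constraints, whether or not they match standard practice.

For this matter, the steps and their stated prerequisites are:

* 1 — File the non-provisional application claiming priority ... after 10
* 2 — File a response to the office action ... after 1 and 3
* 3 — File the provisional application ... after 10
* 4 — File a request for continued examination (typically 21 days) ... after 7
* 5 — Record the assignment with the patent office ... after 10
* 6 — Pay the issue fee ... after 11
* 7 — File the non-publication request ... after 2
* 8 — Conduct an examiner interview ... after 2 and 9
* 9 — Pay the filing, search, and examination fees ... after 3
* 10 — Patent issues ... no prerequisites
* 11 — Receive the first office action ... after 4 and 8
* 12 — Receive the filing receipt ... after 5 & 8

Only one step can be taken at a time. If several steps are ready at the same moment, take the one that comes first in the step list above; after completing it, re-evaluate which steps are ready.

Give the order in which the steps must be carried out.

10 is the only step with nothing outstanding, so it goes first.
Now 1, 3 and 5 have their prerequisites met. 1 is listed earlier, so 1 next.
3 and 5 are both available; 3 is listed earlier → 3.
2, 5 and 9 are all available; 2 is listed earlier → 2.
7 now also ready, so the ready set is {5, 7, 9}; 5 is listed earlier → 5.
7 and 9 are both available; 7 is listed earlier → 7.
Now 4 and 9 have their prerequisites met. 4 is listed earlier, so 4 next.
Next only 9 has its prerequisites met → 9.
8 needed 2 and 9, now all done → 8.
Now 11 and 12 have their prerequisites met. 11 is listed earlier, so 11 next.
6 now also ready, so the ready set is {6, 12}; 6 is listed earlier → 6.
That leaves 12 as the only ready step → 12.

10 1 3 2 5 7 4 9 8 11 6 12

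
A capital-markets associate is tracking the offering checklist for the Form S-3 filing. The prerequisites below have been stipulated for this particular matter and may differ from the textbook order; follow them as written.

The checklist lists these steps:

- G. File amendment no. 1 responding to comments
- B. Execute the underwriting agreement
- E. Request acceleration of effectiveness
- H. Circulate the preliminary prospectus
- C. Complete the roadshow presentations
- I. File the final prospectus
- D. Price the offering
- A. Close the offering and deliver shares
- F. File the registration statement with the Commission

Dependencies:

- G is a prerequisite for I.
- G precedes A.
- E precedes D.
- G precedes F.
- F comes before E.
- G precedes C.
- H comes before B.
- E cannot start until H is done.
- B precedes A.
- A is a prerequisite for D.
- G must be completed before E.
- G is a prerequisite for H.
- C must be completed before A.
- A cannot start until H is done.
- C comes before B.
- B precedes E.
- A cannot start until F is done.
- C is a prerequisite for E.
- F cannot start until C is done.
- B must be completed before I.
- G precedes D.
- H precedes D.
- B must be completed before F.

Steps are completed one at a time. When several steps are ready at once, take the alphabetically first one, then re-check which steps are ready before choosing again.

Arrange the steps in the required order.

Only G has no prerequisites, so it is first.
Now C and H have their prerequisites met. C has the earlier label, so C next.
H is the only step now ready → H.
B needed C and H, now all done → B.
F and I are both available; F has the earlier label → F.
A, E and I are all available; A has the earlier label → A.
E and I are both available; E has the earlier label → E.
D now also ready, so the ready set is {D, I}; D has the earlier label → D.
I needed B and G, now all done → I.

G C H B F A E D I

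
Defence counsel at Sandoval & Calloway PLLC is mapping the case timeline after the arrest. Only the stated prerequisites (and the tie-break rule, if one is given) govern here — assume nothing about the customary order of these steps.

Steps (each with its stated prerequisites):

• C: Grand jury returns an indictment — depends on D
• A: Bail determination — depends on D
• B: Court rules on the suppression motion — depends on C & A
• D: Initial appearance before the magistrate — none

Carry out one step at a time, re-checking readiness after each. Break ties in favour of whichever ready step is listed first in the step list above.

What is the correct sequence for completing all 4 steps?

D is the only step with nothing outstanding, so it goes first.
Ready: C and A. C is listed earlier → C.
That leaves A as the only ready step → A.
Next only B has its prerequisites met → B.

D, C, A, B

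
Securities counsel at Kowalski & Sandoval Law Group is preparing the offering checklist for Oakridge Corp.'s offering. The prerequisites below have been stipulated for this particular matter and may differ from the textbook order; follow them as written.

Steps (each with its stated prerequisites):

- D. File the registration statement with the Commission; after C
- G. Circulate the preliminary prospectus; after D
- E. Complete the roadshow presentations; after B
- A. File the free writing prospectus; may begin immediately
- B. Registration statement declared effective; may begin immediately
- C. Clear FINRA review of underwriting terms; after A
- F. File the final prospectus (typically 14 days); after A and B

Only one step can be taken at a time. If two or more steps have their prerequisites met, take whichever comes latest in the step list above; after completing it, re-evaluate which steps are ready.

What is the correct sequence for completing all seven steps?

B → A → F → C → E → D → G

B and A have no prerequisites; B is listed later, so B is first.
Now A and E have their prerequisites met. A is listed later, so A next.
Ready: F, C and E. F is listed later → F.
Now C and E have their prerequisites met. C is listed later, so C next.
D now also ready, so the ready set is {E, D}; E is listed later → E.
Next only D has its prerequisites met → D.
Next only G has its prerequisites met → G.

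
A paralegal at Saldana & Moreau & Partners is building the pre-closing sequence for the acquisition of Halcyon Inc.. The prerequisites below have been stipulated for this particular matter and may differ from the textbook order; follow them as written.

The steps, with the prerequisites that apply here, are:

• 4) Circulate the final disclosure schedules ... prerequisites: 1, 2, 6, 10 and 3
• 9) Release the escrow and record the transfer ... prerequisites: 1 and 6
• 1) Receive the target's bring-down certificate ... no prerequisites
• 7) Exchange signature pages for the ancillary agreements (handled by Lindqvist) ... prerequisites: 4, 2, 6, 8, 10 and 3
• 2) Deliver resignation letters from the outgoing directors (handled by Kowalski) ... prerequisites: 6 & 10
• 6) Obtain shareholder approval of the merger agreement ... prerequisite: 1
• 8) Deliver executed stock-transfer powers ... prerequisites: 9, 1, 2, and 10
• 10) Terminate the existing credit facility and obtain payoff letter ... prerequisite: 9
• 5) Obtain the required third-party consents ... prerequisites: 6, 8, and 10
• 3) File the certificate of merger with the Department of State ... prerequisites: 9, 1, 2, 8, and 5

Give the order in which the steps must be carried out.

1 → 6 → 9 → 10 → 2 → 8 → 5 → 3 → 4 → 7

Only 1 has no prerequisites, so it is first.
6 needed 1, now all done → 6.
9 is the only step now ready → 9.
10 needed 9, now all done → 10.
2 is the only step now ready → 2.
Next only 8 has its prerequisites met → 8.
Next only 5 has its prerequisites met → 5.
That leaves 3 as the only ready step → 3.
4 needed 1, 2, 6, 10 and 3, now all done → 4.
7 is the only step now ready → 7.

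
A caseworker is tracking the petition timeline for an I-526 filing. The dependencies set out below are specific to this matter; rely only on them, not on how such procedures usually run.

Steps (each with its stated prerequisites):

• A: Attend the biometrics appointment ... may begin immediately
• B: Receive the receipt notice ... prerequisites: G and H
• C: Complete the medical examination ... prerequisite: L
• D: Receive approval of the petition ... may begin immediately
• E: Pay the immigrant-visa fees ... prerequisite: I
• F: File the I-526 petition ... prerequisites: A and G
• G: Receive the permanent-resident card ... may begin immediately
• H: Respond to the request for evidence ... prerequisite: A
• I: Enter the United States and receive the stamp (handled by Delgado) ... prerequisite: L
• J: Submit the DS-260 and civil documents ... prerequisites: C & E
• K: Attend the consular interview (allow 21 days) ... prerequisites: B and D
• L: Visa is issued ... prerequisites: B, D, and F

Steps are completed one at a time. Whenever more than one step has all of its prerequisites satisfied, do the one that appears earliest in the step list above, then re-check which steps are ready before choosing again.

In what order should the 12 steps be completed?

Nothing is required for A, D and G. A is listed earlier → A first.
H now also ready, so the ready set is {D, G, H}; D is listed earlier → D.
G and H are both available; G is listed earlier → G.
F now also ready, so the ready set is {F, H}; F is listed earlier → F.
H is the only step now ready → H.
B is the only step now ready → B.
Ready: K and L. K is listed earlier → K.
L is the only step now ready → L.
Ready: C and I. C is listed earlier → C.
That leaves I as the only ready step → I.
E is the only step now ready → E.
That leaves J as the only ready step → J.

A D G F H B K L C I E J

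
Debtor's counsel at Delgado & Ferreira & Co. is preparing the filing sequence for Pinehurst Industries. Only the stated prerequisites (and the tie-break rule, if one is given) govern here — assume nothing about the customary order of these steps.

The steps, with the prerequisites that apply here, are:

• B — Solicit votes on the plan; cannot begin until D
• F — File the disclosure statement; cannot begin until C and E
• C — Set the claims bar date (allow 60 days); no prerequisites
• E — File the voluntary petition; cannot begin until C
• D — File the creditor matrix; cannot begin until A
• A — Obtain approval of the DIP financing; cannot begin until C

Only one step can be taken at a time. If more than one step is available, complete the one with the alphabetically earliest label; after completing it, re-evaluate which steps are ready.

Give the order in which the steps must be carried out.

C, A, D, B, E, F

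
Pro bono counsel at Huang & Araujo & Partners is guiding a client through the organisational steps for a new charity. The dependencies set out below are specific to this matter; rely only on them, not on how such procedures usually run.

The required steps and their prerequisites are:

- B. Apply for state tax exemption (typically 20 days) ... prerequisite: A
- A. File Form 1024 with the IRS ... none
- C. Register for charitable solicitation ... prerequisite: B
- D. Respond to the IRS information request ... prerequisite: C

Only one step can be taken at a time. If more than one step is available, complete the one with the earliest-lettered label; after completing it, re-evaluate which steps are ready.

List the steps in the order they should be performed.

A has no prerequisites → A first.
B needed A, now all done → B.
C needed B, now all done → C.
D needed C, now all done → D.

A, B, C, D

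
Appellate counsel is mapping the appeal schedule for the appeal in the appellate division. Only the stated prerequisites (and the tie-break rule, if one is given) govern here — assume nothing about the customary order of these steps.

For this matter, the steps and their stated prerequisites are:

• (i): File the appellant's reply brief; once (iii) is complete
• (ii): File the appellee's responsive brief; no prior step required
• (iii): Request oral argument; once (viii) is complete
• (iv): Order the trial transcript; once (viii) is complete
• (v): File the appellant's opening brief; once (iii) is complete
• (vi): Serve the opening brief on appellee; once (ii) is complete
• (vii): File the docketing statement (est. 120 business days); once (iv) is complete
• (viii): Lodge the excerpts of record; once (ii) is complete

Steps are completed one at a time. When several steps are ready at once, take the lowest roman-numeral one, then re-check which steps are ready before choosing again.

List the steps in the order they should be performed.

(ii) (vi) (viii) (iii) (i) (iv) (v) (vii)

(ii) has no prerequisites → (ii) first.
Now (vi) and (viii) have their prerequisites met. (vi) has the earlier label, so (vi) next.
(viii) needed (ii), now all done → (viii).
Ready: (iii) and (iv). (iii) has the earlier label → (iii).
(i) and (v) now also ready, so the ready set is {(i), (iv), (v)}; (i) has the earlier label → (i).
(iv) and (v) are both available; (iv) has the earlier label → (iv).
(vii) now also ready, so the ready set is {(v), (vii)}; (v) has the earlier label → (v).
(vii) needed (iv), now all done → (vii).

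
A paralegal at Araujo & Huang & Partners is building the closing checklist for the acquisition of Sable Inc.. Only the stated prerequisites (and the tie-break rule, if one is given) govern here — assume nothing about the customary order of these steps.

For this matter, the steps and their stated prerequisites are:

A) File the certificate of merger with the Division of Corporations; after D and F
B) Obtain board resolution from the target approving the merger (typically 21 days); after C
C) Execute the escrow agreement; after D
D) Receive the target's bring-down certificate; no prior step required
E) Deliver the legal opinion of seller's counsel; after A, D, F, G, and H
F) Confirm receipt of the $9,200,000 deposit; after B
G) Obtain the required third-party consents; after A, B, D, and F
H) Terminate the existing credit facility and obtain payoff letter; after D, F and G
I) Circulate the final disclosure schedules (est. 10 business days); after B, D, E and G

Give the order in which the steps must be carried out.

D, C, B, F, A, G, H, E, I

Only D has no prerequisites, so it is first.
That leaves C as the only ready step → C.
B is the only step now ready → B.
F needed B, now all done → F.
Next only A has its prerequisites met → A.
Next only G has its prerequisites met → G.
Next only H has its prerequisites met → H.
That leaves E as the only ready step → E.
Next only I has its prerequisites met → I.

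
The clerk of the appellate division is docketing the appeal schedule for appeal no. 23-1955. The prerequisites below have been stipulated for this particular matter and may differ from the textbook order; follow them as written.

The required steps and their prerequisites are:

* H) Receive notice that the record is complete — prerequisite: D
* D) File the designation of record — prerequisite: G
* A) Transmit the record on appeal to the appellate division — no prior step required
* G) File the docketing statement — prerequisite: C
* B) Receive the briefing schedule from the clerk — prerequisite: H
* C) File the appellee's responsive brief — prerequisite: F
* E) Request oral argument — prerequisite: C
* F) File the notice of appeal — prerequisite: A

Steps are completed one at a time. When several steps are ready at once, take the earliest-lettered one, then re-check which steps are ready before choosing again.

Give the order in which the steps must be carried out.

A is the only step with nothing outstanding, so it goes first.
F needed A, now all done → F.
That leaves C as the only ready step → C.
Ready: E and G. E has the earlier label → E.
G needed C, now all done → G.
D is the only step now ready → D.
H is the only step now ready → H.
Next only B has its prerequisites met → B.

A F C E G D H B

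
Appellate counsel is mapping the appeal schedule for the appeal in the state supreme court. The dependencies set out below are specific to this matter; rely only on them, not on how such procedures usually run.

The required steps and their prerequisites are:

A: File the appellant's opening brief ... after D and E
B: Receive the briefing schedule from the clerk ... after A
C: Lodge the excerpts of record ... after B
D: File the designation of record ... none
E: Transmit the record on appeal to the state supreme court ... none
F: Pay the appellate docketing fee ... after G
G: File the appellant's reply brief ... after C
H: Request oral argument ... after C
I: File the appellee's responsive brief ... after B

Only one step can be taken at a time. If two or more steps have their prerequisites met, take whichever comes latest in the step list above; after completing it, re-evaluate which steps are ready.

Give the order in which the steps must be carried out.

E, D, A, B, I, C, H, G, F

E and D have no prerequisites; E is listed later, so E is first.
That leaves D as the only ready step → D.
A needed E and D, now all done → A.
B needed A, now all done → B.
Now I and C have their prerequisites met. I is listed later, so I next.
That leaves C as the only ready step → C.
Now H and G have their prerequisites met. H is listed later, so H next.
G is the only step now ready → G.
F needed G, now all done → F.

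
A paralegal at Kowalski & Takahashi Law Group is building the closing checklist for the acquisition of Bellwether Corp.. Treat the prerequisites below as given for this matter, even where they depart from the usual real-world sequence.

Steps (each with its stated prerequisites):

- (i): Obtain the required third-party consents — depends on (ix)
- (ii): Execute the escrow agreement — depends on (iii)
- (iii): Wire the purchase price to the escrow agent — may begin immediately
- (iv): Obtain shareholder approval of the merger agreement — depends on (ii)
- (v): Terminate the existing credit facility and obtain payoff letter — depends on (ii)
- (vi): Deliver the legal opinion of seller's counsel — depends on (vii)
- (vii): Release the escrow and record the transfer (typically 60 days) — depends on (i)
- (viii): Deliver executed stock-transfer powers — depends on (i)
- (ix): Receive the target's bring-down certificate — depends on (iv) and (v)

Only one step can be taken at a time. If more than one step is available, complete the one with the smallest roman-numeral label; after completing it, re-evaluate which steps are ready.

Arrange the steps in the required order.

(iii) has no prerequisites → (iii) first.
(ii) needed (iii), now all done → (ii).
Ready: (iv) and (v). (iv) has the earlier label → (iv).
(v) needed (ii), now all done → (v).
That leaves (ix) as the only ready step → (ix).
(i) is the only step now ready → (i).
(vii) and (viii) are both available; (vii) has the earlier label → (vii).
Now (vi) and (viii) have their prerequisites met. (vi) has the earlier label, so (vi) next.
Next only (viii) has its prerequisites met → (viii).

(iii) → (ii) → (iv) → (v) → (ix) → (i) → (vii) → (vi) → (viii)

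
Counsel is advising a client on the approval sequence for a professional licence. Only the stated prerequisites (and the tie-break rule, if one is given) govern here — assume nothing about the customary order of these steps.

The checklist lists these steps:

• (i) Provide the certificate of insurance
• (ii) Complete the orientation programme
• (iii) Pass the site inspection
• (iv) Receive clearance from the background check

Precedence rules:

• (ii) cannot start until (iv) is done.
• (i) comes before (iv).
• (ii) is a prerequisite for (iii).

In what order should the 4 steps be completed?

(i) has no prerequisites → (i) first.
(iv) needed (i), now all done → (iv).
Next only (ii) has its prerequisites met → (ii).
(iii) needed (ii), now all done → (iii).

(i), (iv), (ii), (iii)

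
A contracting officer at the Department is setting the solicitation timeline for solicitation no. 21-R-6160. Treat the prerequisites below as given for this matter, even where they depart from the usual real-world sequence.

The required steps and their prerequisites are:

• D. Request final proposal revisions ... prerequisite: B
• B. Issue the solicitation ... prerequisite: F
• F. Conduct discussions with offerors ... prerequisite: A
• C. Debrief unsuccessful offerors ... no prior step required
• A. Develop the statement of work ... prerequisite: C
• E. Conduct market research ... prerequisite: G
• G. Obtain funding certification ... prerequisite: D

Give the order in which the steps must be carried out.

C has no prerequisites → C first.
A is the only step now ready → A.
F needed A, now all done → F.
Next only B has its prerequisites met → B.
D needed B, now all done → D.
G needed D, now all done → G.
E is the only step now ready → E.

C, A, F, B, D, G, E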